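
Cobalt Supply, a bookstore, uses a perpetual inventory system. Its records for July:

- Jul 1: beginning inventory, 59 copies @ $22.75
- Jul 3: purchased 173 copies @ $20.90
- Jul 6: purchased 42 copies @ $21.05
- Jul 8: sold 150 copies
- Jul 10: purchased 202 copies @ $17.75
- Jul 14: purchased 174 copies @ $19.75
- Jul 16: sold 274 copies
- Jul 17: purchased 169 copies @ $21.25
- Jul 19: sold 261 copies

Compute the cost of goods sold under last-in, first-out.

Jul 8, 150 sold [LIFO — newest first]: 42 @ $21.05 + 108 @ $20.90 = $3,141.30
Jul 16, 274 sold [LIFO — newest first]: 174 @ $19.75 + 100 @ $17.75 = $5,211.50
Jul 19, 261 sold [LIFO — newest first]: 169 @ $21.25 + 92 @ $17.75 = $5,224.25
Total COGS = $3,141.30 + $5,211.50 + $5,224.25 = $13,577.05
Ending inventory: 59 @ $22.75 + 65 @ $20.90 + 10 @ $17.75 = $2,878.25

COGS = $13,577.05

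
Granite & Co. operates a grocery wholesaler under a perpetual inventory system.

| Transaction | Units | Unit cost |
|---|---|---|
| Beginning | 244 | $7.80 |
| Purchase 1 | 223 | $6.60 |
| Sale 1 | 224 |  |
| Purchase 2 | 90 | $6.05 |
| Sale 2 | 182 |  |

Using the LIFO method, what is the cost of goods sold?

COGS = $2,741.70

Sale 1 (224) [LIFO — newest first]: 223 @ $6.60 + 1 @ $7.80 = $1,479.60
Sale 2 (182) [LIFO — newest first]: 90 @ $6.05 + 92 @ $7.80 = $1,262.10
Total COGS = $1,479.60 + $1,262.10 = $2,741.70
Ending inventory: 151 @ $7.80 = $1,177.80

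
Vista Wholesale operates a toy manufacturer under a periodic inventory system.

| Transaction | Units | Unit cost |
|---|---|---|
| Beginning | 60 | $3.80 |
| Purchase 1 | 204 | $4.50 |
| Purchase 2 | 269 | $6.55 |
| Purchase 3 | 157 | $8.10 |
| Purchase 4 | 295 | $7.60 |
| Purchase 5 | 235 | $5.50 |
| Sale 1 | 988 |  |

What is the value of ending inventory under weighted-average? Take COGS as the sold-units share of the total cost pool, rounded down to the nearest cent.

Ending inventory = $1,466.96

Sale 1, sell 988: 988/1220 × $7,714.15 → $6,247.19
Ending inventory (cost pool remaining) = $1,466.96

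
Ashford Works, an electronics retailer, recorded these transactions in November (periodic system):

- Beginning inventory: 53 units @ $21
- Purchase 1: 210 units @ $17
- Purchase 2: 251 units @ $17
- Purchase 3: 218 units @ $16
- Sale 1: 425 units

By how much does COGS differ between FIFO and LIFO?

FIFO COGS: 53 @ $21 + 210 @ $17 + 162 @ $17 = $7,437
LIFO COGS: 218 @ $16 + 207 @ $17 = $7,007
Difference = |$7,437 − $7,007| = $430

$430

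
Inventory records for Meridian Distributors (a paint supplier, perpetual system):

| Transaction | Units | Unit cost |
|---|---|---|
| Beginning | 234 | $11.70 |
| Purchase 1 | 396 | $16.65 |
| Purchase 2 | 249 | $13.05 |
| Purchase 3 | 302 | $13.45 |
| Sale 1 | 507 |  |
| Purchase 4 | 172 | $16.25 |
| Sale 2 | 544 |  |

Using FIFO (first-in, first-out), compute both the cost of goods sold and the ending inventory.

Sale 1 (507) [FIFO — oldest first]: 234 @ $11.70 + 273 @ $16.65 = $7,283.25
Sale 2 (544) [FIFO — oldest first]: 123 @ $16.65 + 249 @ $13.05 + 172 @ $13.45 = $7,610.80
Total COGS = $7,283.25 + $7,610.80 = $14,894.05
Ending inventory: 130 @ $13.45 + 172 @ $16.25 = $4,543.50
Check: goods available $19,437.55 = COGS $14,894.05 + ending $4,543.50

COGS = $14,894.05; ending inventory = $4,543.50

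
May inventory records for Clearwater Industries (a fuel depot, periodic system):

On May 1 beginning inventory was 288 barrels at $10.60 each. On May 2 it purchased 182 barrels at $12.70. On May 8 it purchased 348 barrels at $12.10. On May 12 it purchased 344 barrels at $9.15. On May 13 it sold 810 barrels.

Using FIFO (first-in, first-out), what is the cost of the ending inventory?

Ending inventory = $3,244.40

May 13, 810 sold [FIFO — oldest first]: 288 @ $10.60 + 182 @ $12.70 + 340 @ $12.10 = $9,478.20
Ending inventory: 8 @ $12.10 + 344 @ $9.15 = $3,244.40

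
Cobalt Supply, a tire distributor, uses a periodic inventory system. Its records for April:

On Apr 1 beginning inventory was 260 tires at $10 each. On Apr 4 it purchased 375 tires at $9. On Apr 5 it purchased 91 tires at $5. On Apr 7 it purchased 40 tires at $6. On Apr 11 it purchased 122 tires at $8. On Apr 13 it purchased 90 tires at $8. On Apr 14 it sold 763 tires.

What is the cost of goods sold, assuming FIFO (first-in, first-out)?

Apr 14, 763 sold [FIFO — oldest first]: 260 @ $10 + 375 @ $9 + 91 @ $5 + 37 @ $6 = $6,652
Ending inventory: 3 @ $6 + 122 @ $8 + 90 @ $8 = $1,714

COGS = $6,652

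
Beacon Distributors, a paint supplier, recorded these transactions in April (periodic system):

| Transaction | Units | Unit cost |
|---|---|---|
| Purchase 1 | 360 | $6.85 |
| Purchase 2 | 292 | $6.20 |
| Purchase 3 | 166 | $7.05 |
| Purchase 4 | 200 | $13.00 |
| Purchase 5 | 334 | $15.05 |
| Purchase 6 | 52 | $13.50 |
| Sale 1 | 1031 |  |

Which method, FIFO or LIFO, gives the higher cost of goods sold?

LIFO

FIFO COGS: 360 @ $6.85 + 292 @ $6.20 + 166 @ $7.05 + 200 @ $13.00 + 13 @ $15.05 = $8,242.35
LIFO COGS: 52 @ $13.50 + 334 @ $15.05 + 200 @ $13.00 + 166 @ $7.05 + 279 @ $6.20 = $11,228.80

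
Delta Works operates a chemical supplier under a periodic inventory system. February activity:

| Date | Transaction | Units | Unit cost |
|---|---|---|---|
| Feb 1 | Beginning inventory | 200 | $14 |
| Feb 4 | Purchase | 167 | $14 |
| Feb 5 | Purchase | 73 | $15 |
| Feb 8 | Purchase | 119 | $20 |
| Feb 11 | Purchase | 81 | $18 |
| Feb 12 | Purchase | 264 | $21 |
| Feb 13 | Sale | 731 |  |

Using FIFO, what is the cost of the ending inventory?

Feb 13, 731 sold [FIFO — oldest first]: 200 @ $14 + 167 @ $14 + 73 @ $15 + 119 @ $20 + 81 @ $18 + 91 @ $21 = $11,982
Ending inventory: 173 @ $21 = $3,633

Ending inventory = $3,633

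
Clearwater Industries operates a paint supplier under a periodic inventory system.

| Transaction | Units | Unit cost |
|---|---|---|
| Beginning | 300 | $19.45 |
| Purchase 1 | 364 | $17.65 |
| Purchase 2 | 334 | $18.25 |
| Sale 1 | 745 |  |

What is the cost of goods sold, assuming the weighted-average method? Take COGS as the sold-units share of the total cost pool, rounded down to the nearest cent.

COGS = $13,701.95

Sale 1, sell 745: 745/998 × $18,355.10 → $13,701.95
Ending inventory (cost pool remaining) = $4,653.15
Check: goods available $18,355.10 = COGS $13,701.95 + ending $4,653.15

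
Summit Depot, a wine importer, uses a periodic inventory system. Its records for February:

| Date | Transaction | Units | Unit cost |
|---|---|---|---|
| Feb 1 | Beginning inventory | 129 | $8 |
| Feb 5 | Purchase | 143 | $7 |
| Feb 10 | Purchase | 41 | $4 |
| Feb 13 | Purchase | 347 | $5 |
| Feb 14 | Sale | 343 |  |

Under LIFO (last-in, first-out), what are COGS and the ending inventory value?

COGS = $1,715; ending inventory = $2,217

Feb 14, 343 sold [LIFO — newest first]: 343 @ $5 = $1,715
Ending inventory: 129 @ $8 + 143 @ $7 + 41 @ $4 + 4 @ $5 = $2,217
Check: goods available $3,932 = COGS $1,715 + ending $2,217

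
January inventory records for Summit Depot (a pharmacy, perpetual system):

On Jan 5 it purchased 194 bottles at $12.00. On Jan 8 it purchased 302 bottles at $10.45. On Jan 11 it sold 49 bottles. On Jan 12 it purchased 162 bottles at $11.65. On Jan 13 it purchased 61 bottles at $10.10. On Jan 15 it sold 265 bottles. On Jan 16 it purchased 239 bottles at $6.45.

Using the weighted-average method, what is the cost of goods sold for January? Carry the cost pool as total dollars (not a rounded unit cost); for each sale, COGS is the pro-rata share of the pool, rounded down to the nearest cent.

After Jan 5: 194 on hand, pool $2,328.00 (≈ $12.0000 each)
After Jan 8: 496 on hand, pool $5,483.90 (≈ $11.0563 each)
Jan 11, sell 49: 49/496 × $5,483.90 → $541.75
After Jan 12: 609 on hand, pool $6,829.45 (≈ $11.2142 each)
After Jan 13: 670 on hand, pool $7,445.55 (≈ $11.1128 each)
Jan 15, sell 265: 265/670 × $7,445.55 → $2,944.88
After Jan 16: 644 on hand, pool $6,042.22 (≈ $9.3823 each)
Total COGS = $541.75 + $2,944.88 = $3,486.63
Ending inventory (cost pool remaining) = $6,042.22

COGS = $3,486.63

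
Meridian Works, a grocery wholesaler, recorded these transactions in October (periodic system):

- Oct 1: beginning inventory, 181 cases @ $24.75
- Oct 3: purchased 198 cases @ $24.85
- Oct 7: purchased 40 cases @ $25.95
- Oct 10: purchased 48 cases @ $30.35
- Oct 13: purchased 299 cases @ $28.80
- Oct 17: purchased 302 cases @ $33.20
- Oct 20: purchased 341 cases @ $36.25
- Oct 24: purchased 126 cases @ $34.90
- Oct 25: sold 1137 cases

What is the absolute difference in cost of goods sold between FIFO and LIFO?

FIFO COGS: 181 @ $24.75 + 198 @ $24.85 + 40 @ $25.95 + 48 @ $30.35 + 299 @ $28.80 + 302 @ $33.20 + 69 @ $36.25 = $33,033.70
LIFO COGS: 126 @ $34.90 + 341 @ $36.25 + 302 @ $33.20 + 299 @ $28.80 + 48 @ $30.35 + 21 @ $25.95 = $37,398.00
Difference = |$33,033.70 − $37,398.00| = $4,364.30

$4,364.30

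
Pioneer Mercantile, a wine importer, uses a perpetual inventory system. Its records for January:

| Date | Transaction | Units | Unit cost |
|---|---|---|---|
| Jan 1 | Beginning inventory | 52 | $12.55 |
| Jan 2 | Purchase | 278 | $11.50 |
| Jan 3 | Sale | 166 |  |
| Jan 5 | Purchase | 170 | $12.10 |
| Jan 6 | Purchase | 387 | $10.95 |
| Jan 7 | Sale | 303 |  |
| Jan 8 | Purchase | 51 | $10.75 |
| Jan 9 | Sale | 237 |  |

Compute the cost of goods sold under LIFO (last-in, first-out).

COGS = $7,929.10

Jan 3, 166 sold [LIFO — newest first]: 166 @ $11.50 = $1,909.00
Jan 7, 303 sold [LIFO — newest first]: 303 @ $10.95 = $3,317.85
Jan 9, 237 sold [LIFO — newest first]: 51 @ $10.75 + 84 @ $10.95 + 102 @ $12.10 = $2,702.25
Total COGS = $1,909.00 + $3,317.85 + $2,702.25 = $7,929.10
Ending inventory: 52 @ $12.55 + 112 @ $11.50 + 68 @ $12.10 = $2,763.40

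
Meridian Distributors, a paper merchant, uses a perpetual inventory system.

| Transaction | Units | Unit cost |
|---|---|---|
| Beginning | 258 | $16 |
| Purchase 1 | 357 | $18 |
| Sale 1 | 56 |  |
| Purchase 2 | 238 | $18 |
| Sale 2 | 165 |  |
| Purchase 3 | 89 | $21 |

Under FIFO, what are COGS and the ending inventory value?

Sale 1 (56) [FIFO — oldest first]: 56 @ $16 = $896
Sale 2 (165) [FIFO — oldest first]: 165 @ $16 = $2,640
Total COGS = $896 + $2,640 = $3,536
Ending inventory: 37 @ $16 + 357 @ $18 + 238 @ $18 + 89 @ $21 = $13,171
Check: goods available $16,707 = COGS $3,536 + ending $13,171

COGS = $3,536; ending inventory = $13,171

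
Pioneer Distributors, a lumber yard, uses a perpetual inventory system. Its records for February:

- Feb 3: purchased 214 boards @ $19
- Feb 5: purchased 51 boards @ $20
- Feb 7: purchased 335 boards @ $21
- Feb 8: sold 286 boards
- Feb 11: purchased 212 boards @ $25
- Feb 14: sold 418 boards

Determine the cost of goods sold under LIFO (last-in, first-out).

COGS = $15,369

Feb 8, 286 sold [LIFO — newest first]: 286 @ $21 = $6,006
Feb 14, 418 sold [LIFO — newest first]: 212 @ $25 + 49 @ $21 + 51 @ $20 + 106 @ $19 = $9,363
Total COGS = $6,006 + $9,363 = $15,369
Ending inventory: 108 @ $19 = $2,052
Check: goods available $17,421 = COGS $15,369 + ending $2,052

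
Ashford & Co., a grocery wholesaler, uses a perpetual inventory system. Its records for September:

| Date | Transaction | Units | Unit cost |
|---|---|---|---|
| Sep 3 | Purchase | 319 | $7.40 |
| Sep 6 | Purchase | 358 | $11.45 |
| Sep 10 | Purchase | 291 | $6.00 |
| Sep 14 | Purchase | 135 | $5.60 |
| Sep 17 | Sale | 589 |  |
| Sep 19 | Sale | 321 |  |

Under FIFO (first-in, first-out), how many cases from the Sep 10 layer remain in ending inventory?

Sep 17, 589 sold [FIFO — oldest first]: 319 @ $7.40 + 270 @ $11.45 = $5,452.10
Sep 19, 321 sold [FIFO — oldest first]: 88 @ $11.45 + 233 @ $6.00 = $2,405.60
Total COGS = $5,452.10 + $2,405.60 = $7,857.70
Ending inventory: 58 @ $6.00 + 135 @ $5.60 = $1,104.00

58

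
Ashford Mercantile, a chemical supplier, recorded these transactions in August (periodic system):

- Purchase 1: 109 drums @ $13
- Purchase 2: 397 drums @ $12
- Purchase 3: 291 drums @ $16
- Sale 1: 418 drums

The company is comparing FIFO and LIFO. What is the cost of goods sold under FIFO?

FIFO COGS: 109 @ $13 + 309 @ $12 = $5,125
LIFO COGS: 291 @ $16 + 127 @ $12 = $6,180

COGS = $5,125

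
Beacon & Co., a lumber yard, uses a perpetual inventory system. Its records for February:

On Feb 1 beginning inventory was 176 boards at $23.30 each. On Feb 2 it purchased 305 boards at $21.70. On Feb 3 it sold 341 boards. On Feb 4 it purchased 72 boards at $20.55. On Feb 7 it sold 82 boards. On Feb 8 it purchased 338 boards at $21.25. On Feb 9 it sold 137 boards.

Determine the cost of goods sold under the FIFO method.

COGS = $12,347.65

Feb 3, 341 sold [FIFO — oldest first]: 176 @ $23.30 + 165 @ $21.70 = $7,681.30
Feb 7, 82 sold [FIFO — oldest first]: 82 @ $21.70 = $1,779.40
Feb 9, 137 sold [FIFO — oldest first]: 58 @ $21.70 + 72 @ $20.55 + 7 @ $21.25 = $2,886.95
Total COGS = $7,681.30 + $1,779.40 + $2,886.95 = $12,347.65
Ending inventory: 331 @ $21.25 = $7,033.75
Check: goods available $19,381.40 = COGS $12,347.65 + ending $7,033.75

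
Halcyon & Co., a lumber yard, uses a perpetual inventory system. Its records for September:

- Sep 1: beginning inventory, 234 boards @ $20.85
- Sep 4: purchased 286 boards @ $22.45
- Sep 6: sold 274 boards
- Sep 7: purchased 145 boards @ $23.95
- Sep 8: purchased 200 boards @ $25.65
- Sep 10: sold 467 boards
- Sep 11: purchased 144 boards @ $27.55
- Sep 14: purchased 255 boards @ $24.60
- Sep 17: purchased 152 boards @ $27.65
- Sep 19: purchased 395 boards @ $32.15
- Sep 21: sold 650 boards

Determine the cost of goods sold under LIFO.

Sep 6, 274 sold [LIFO — newest first]: 274 @ $22.45 = $6,151.30
Sep 10, 467 sold [LIFO — newest first]: 200 @ $25.65 + 145 @ $23.95 + 12 @ $22.45 + 110 @ $20.85 = $11,165.65
Sep 21, 650 sold [LIFO — newest first]: 395 @ $32.15 + 152 @ $27.65 + 103 @ $24.60 = $19,435.85
Total COGS = $6,151.30 + $11,165.65 + $19,435.85 = $36,752.80
Ending inventory: 124 @ $20.85 + 144 @ $27.55 + 152 @ $24.60 = $10,291.80
Check: goods available $47,044.60 = COGS $36,752.80 + ending $10,291.80

COGS = $36,752.80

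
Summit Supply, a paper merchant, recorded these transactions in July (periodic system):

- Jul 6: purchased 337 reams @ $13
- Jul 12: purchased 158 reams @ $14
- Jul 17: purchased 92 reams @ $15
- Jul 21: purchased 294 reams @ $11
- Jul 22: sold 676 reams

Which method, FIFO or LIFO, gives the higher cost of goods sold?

FIFO COGS: 337 @ $13 + 158 @ $14 + 92 @ $15 + 89 @ $11 = $8,952
LIFO COGS: 294 @ $11 + 92 @ $15 + 158 @ $14 + 132 @ $13 = $8,542

FIFO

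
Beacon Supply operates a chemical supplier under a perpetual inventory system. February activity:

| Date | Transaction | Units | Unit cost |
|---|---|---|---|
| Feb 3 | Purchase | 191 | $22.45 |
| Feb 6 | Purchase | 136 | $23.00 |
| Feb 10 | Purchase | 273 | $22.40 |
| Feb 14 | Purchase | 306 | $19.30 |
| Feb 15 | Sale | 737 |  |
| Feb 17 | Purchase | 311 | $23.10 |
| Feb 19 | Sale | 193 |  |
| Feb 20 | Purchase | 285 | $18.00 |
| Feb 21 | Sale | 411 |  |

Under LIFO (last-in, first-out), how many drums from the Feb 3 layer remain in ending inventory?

Feb 15, 737 sold [LIFO — newest first]: 306 @ $19.30 + 273 @ $22.40 + 136 @ $23.00 + 22 @ $22.45 = $15,642.90
Feb 19, 193 sold [LIFO — newest first]: 193 @ $23.10 = $4,458.30
Feb 21, 411 sold [LIFO — newest first]: 285 @ $18.00 + 118 @ $23.10 + 8 @ $22.45 = $8,035.40
Total COGS = $15,642.90 + $4,458.30 + $8,035.40 = $28,136.60
Ending inventory: 161 @ $22.45 = $3,614.45
Check: goods available $31,751.05 = COGS $28,136.60 + ending $3,614.45

161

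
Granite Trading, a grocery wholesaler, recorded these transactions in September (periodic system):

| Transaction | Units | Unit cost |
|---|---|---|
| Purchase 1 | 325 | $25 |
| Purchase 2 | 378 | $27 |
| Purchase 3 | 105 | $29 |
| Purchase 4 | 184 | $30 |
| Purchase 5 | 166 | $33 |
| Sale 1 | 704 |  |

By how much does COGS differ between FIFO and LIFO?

$2,406

FIFO COGS: 325 @ $25 + 378 @ $27 + 1 @ $29 = $18,360
LIFO COGS: 166 @ $33 + 184 @ $30 + 105 @ $29 + 249 @ $27 = $20,766
Difference = |$18,360 − $20,766| = $2,406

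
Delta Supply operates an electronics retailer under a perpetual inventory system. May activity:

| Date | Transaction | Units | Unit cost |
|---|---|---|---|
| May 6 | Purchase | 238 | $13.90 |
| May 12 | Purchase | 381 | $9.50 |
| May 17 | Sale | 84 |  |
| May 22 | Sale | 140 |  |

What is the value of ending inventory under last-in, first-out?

Ending inventory = $4,799.70

May 17, 84 sold [LIFO — newest first]: 84 @ $9.50 = $798.00
May 22, 140 sold [LIFO — newest first]: 140 @ $9.50 = $1,330.00
Total COGS = $798.00 + $1,330.00 = $2,128.00
Ending inventory: 238 @ $13.90 + 157 @ $9.50 = $4,799.70
Check: goods available $6,927.70 = COGS $2,128.00 + ending $4,799.70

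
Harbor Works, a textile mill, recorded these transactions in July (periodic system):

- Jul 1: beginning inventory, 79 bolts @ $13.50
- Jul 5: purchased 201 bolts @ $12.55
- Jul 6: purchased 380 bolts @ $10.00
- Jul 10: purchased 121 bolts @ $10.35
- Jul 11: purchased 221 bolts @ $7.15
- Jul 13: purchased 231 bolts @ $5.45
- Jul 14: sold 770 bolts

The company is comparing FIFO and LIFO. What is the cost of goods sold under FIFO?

COGS = $8,527.55

FIFO COGS: 79 @ $13.50 + 201 @ $12.55 + 380 @ $10.00 + 110 @ $10.35 = $8,527.55
LIFO COGS: 231 @ $5.45 + 221 @ $7.15 + 121 @ $10.35 + 197 @ $10.00 = $6,061.45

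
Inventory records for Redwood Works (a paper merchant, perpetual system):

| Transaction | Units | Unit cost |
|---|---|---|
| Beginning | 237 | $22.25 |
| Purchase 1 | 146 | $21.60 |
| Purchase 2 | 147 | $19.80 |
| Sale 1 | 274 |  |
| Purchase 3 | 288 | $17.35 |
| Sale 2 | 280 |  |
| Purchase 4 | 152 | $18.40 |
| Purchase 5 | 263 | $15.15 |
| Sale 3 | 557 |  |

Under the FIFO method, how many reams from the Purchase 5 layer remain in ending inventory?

Sale 1 (274) [FIFO — oldest first]: 237 @ $22.25 + 37 @ $21.60 = $6,072.45
Sale 2 (280) [FIFO — oldest first]: 109 @ $21.60 + 147 @ $19.80 + 24 @ $17.35 = $5,681.40
Sale 3 (557) [FIFO — oldest first]: 264 @ $17.35 + 152 @ $18.40 + 141 @ $15.15 = $9,513.35
Total COGS = $6,072.45 + $5,681.40 + $9,513.35 = $21,267.20
Ending inventory: 122 @ $15.15 = $1,848.30

122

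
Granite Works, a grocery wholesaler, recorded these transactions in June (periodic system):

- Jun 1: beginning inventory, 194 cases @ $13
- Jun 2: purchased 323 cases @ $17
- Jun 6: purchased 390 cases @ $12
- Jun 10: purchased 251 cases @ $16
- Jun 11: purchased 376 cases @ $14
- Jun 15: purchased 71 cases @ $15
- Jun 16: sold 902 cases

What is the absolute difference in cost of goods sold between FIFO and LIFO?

$160

FIFO COGS: 194 @ $13 + 323 @ $17 + 385 @ $12 = $12,633
LIFO COGS: 71 @ $15 + 376 @ $14 + 251 @ $16 + 204 @ $12 = $12,793
Difference = |$12,633 − $12,793| = $160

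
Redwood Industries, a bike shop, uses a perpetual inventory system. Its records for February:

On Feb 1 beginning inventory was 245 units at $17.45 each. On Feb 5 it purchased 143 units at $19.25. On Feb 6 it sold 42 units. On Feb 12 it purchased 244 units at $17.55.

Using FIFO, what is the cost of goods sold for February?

COGS = $732.90

Feb 6, 42 sold [FIFO — oldest first]: 42 @ $17.45 = $732.90
Ending inventory: 203 @ $17.45 + 143 @ $19.25 + 244 @ $17.55 = $10,577.30
Check: goods available $11,310.20 = COGS $732.90 + ending $10,577.30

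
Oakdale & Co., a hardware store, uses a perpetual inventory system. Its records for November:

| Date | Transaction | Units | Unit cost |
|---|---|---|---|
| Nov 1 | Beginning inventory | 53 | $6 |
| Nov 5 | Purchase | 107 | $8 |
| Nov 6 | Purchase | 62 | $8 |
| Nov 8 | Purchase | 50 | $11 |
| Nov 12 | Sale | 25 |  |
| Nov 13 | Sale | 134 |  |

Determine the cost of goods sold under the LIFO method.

Nov 12, 25 sold [LIFO — newest first]: 25 @ $11 = $275
Nov 13, 134 sold [LIFO — newest first]: 25 @ $11 + 62 @ $8 + 47 @ $8 = $1,147
Total COGS = $275 + $1,147 = $1,422
Ending inventory: 53 @ $6 + 60 @ $8 = $798
Check: goods available $2,220 = COGS $1,422 + ending $798

COGS = $1,422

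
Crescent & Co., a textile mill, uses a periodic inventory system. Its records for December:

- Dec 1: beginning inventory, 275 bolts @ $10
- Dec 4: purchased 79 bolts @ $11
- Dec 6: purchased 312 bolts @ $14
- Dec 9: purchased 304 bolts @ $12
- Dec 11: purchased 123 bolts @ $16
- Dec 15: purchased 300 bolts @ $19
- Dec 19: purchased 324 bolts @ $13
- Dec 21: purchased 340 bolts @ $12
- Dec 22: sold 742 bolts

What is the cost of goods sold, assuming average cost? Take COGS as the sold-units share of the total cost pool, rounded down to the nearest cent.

COGS = $9,954.05

Dec 22, sell 742: 742/2057 × $27,595.00 → $9,954.05
Ending inventory (cost pool remaining) = $17,640.95
Check: goods available $27,595.00 = COGS $9,954.05 + ending $17,640.95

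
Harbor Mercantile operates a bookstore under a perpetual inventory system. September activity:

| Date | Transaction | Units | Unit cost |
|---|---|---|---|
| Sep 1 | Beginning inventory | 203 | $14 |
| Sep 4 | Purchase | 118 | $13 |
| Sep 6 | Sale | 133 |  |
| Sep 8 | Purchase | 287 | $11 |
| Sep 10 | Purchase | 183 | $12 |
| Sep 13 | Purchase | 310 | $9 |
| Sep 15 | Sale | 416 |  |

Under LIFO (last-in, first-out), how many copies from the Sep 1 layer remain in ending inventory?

188

Sep 6, 133 sold [LIFO — newest first]: 118 @ $13 + 15 @ $14 = $1,744
Sep 15, 416 sold [LIFO — newest first]: 310 @ $9 + 106 @ $12 = $4,062
Total COGS = $1,744 + $4,062 = $5,806
Ending inventory: 188 @ $14 + 287 @ $11 + 77 @ $12 = $6,713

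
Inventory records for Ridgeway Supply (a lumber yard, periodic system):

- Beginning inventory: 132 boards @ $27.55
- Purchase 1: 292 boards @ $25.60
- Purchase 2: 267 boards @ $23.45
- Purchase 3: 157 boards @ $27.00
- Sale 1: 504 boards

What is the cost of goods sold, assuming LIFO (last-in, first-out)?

Sale 1 (504) [LIFO — newest first]: 157 @ $27.00 + 267 @ $23.45 + 80 @ $25.60 = $12,548.15
Ending inventory: 132 @ $27.55 + 212 @ $25.60 = $9,063.80

COGS = $12,548.15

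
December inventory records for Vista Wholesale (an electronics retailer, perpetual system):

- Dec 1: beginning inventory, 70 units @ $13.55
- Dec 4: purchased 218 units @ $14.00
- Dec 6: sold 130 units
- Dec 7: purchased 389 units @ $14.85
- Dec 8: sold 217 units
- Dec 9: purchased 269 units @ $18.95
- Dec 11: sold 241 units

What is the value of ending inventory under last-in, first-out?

Dec 6, 130 sold [LIFO — newest first]: 130 @ $14.00 = $1,820.00
Dec 8, 217 sold [LIFO — newest first]: 217 @ $14.85 = $3,222.45
Dec 11, 241 sold [LIFO — newest first]: 241 @ $18.95 = $4,566.95
Total COGS = $1,820.00 + $3,222.45 + $4,566.95 = $9,609.40
Ending inventory: 70 @ $13.55 + 88 @ $14.00 + 172 @ $14.85 + 28 @ $18.95 = $5,265.30

Ending inventory = $5,265.30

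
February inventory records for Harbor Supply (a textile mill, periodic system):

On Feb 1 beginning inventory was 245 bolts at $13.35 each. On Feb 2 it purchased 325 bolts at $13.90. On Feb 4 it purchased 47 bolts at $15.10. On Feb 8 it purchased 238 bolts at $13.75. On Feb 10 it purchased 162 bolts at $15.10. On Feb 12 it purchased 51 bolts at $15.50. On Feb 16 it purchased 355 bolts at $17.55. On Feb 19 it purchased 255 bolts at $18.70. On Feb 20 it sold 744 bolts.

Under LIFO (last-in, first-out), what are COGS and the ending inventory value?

COGS = $13,042.55; ending inventory = $12,963.35

Feb 20, 744 sold [LIFO — newest first]: 255 @ $18.70 + 355 @ $17.55 + 51 @ $15.50 + 83 @ $15.10 = $13,042.55
Ending inventory: 245 @ $13.35 + 325 @ $13.90 + 47 @ $15.10 + 238 @ $13.75 + 79 @ $15.10 = $12,963.35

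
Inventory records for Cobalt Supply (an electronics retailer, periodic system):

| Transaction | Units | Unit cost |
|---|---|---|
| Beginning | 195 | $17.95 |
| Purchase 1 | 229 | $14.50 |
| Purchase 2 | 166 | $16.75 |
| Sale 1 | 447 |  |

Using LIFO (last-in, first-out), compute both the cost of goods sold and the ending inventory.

COGS = $7,034.40; ending inventory = $2,566.85

Sale 1 (447) [LIFO — newest first]: 166 @ $16.75 + 229 @ $14.50 + 52 @ $17.95 = $7,034.40
Ending inventory: 143 @ $17.95 = $2,566.85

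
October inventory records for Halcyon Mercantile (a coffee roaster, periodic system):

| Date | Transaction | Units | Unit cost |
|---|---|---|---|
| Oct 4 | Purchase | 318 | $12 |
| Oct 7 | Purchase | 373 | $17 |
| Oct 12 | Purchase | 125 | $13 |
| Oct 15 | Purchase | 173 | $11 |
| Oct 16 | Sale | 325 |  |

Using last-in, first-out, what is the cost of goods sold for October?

Oct 16, 325 sold [LIFO — newest first]: 173 @ $11 + 125 @ $13 + 27 @ $17 = $3,987
Ending inventory: 318 @ $12 + 346 @ $17 = $9,698

COGS = $3,987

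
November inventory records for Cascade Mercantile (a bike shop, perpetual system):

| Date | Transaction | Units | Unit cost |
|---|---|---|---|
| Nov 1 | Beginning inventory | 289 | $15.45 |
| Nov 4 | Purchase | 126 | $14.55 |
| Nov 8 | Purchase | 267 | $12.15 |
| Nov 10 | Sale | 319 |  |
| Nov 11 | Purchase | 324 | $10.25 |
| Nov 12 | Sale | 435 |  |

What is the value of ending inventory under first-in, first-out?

Ending inventory = $2,583.00

Nov 10, 319 sold [FIFO — oldest first]: 289 @ $15.45 + 30 @ $14.55 = $4,901.55
Nov 12, 435 sold [FIFO — oldest first]: 96 @ $14.55 + 267 @ $12.15 + 72 @ $10.25 = $5,378.85
Total COGS = $4,901.55 + $5,378.85 = $10,280.40
Ending inventory: 252 @ $10.25 = $2,583.00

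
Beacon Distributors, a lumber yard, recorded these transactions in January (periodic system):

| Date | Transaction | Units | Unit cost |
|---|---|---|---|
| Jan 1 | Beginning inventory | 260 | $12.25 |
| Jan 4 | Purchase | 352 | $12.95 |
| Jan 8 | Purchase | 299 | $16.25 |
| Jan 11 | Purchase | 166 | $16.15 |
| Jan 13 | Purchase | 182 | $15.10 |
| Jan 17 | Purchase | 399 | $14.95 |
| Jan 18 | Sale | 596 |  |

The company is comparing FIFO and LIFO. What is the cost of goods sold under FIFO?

FIFO COGS: 260 @ $12.25 + 336 @ $12.95 = $7,536.20
LIFO COGS: 399 @ $14.95 + 182 @ $15.10 + 15 @ $16.15 = $8,955.50

COGS = $7,536.20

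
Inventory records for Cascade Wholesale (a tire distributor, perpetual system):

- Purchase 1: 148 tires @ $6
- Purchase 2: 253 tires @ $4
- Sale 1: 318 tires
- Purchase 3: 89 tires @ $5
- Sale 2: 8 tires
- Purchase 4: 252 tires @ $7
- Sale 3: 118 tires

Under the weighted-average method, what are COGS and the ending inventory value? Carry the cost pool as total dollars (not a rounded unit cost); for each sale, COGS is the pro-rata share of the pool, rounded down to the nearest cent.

After Purchase 1: 148 on hand, pool $888.00 (≈ $6.0000 each)
After Purchase 2: 401 on hand, pool $1,900.00 (≈ $4.7382 each)
Sale 1, sell 318: 318/401 × $1,900.00 → $1,506.73
After Purchase 3: 172 on hand, pool $838.27 (≈ $4.8737 each)
Sale 2, sell 8: 8/172 × $838.27 → $38.98
After Purchase 4: 416 on hand, pool $2,563.29 (≈ $6.1618 each)
Sale 3, sell 118: 118/416 × $2,563.29 → $727.08
Total COGS = $1,506.73 + $38.98 + $727.08 = $2,272.79
Ending inventory (cost pool remaining) = $1,836.21

COGS = $2,272.79; ending inventory = $1,836.21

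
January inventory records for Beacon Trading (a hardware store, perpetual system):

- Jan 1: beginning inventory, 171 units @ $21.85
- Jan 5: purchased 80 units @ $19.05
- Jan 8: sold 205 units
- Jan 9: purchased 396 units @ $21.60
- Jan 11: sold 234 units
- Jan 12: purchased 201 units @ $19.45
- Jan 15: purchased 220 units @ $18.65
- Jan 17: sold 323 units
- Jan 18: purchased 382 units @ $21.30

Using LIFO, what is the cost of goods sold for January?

COGS = $15,416.00

Jan 8, 205 sold [LIFO — newest first]: 80 @ $19.05 + 125 @ $21.85 = $4,255.25
Jan 11, 234 sold [LIFO — newest first]: 234 @ $21.60 = $5,054.40
Jan 17, 323 sold [LIFO — newest first]: 220 @ $18.65 + 103 @ $19.45 = $6,106.35
Total COGS = $4,255.25 + $5,054.40 + $6,106.35 = $15,416.00
Ending inventory: 46 @ $21.85 + 162 @ $21.60 + 98 @ $19.45 + 382 @ $21.30 = $14,547.00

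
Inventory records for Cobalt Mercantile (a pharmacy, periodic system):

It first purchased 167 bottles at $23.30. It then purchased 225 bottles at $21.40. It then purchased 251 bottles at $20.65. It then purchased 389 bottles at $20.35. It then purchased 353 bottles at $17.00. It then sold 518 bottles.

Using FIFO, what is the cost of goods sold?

COGS = $11,308.00

Sale 1 (518) [FIFO — oldest first]: 167 @ $23.30 + 225 @ $21.40 + 126 @ $20.65 = $11,308.00
Ending inventory: 125 @ $20.65 + 389 @ $20.35 + 353 @ $17.00 = $16,498.40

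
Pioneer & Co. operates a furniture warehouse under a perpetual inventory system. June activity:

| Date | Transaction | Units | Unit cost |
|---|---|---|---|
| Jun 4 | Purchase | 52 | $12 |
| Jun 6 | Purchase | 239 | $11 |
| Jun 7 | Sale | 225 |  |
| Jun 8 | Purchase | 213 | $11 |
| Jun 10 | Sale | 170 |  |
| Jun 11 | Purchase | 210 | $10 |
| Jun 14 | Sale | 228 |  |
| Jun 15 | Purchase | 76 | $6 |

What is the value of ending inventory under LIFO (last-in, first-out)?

Jun 7, 225 sold [LIFO — newest first]: 225 @ $11 = $2,475
Jun 10, 170 sold [LIFO — newest first]: 170 @ $11 = $1,870
Jun 14, 228 sold [LIFO — newest first]: 210 @ $10 + 18 @ $11 = $2,298
Total COGS = $2,475 + $1,870 + $2,298 = $6,643
Ending inventory: 52 @ $12 + 14 @ $11 + 25 @ $11 + 76 @ $6 = $1,509
Check: goods available $8,152 = COGS $6,643 + ending $1,509

Ending inventory = $1,509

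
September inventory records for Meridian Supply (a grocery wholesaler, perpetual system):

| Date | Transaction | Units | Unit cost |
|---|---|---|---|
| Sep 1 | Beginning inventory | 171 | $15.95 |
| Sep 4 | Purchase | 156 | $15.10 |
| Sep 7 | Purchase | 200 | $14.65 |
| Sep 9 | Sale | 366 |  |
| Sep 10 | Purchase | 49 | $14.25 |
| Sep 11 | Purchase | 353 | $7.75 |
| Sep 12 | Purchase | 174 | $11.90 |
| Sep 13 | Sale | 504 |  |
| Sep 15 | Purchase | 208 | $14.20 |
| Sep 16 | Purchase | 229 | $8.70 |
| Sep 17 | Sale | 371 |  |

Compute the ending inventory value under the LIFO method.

Sep 9, 366 sold [LIFO — newest first]: 200 @ $14.65 + 156 @ $15.10 + 10 @ $15.95 = $5,445.10
Sep 13, 504 sold [LIFO — newest first]: 174 @ $11.90 + 330 @ $7.75 = $4,628.10
Sep 17, 371 sold [LIFO — newest first]: 229 @ $8.70 + 142 @ $14.20 = $4,008.70
Total COGS = $5,445.10 + $4,628.10 + $4,008.70 = $14,081.90
Ending inventory: 161 @ $15.95 + 49 @ $14.25 + 23 @ $7.75 + 66 @ $14.20 = $4,381.65

Ending inventory = $4,381.65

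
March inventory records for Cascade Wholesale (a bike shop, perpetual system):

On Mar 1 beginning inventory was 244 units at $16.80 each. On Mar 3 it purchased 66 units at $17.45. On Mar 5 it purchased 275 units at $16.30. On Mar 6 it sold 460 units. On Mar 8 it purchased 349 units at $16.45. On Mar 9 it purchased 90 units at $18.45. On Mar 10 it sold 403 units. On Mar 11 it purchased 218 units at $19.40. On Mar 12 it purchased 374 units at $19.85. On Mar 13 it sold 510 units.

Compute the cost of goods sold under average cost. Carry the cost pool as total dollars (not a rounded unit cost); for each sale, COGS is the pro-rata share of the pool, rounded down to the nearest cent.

After Mar 1: 244 on hand, pool $4,099.20 (≈ $16.8000 each)
After Mar 3: 310 on hand, pool $5,250.90 (≈ $16.9384 each)
After Mar 5: 585 on hand, pool $9,733.40 (≈ $16.6383 each)
Mar 6, sell 460: 460/585 × $9,733.40 → $7,653.61
After Mar 8: 474 on hand, pool $7,820.84 (≈ $16.4997 each)
After Mar 9: 564 on hand, pool $9,481.34 (≈ $16.8109 each)
Mar 10, sell 403: 403/564 × $9,481.34 → $6,774.78
After Mar 11: 379 on hand, pool $6,935.76 (≈ $18.3002 each)
After Mar 12: 753 on hand, pool $14,359.66 (≈ $19.0699 each)
Mar 13, sell 510: 510/753 × $14,359.66 → $9,725.66
Total COGS = $7,653.61 + $6,774.78 + $9,725.66 = $24,154.05
Ending inventory (cost pool remaining) = $4,634.00
Check: goods available $28,788.05 = COGS $24,154.05 + ending $4,634.00

COGS = $24,154.05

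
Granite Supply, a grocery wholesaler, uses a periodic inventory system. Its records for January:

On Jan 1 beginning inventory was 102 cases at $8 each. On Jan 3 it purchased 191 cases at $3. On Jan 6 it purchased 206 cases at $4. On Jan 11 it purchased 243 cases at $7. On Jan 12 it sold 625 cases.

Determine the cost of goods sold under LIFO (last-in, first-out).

Jan 12, 625 sold [LIFO — newest first]: 243 @ $7 + 206 @ $4 + 176 @ $3 = $3,053
Ending inventory: 102 @ $8 + 15 @ $3 = $861

COGS = $3,053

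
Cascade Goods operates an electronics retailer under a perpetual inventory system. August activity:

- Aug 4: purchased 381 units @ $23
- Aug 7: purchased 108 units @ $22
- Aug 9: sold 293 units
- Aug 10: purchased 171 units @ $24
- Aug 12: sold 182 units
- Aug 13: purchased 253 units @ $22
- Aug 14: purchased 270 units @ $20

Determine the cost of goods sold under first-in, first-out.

COGS = $10,831

Aug 9, 293 sold [FIFO — oldest first]: 293 @ $23 = $6,739
Aug 12, 182 sold [FIFO — oldest first]: 88 @ $23 + 94 @ $22 = $4,092
Total COGS = $6,739 + $4,092 = $10,831
Ending inventory: 14 @ $22 + 171 @ $24 + 253 @ $22 + 270 @ $20 = $15,378
Check: goods available $26,209 = COGS $10,831 + ending $15,378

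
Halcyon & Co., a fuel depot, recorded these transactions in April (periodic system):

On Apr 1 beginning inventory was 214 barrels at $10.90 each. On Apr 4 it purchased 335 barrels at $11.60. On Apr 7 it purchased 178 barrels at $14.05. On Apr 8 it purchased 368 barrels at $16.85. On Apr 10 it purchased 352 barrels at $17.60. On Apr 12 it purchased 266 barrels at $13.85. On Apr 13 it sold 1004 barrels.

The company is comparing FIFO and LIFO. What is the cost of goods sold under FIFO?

COGS = $13,386.95

FIFO COGS: 214 @ $10.90 + 335 @ $11.60 + 178 @ $14.05 + 277 @ $16.85 = $13,386.95
LIFO COGS: 266 @ $13.85 + 352 @ $17.60 + 368 @ $16.85 + 18 @ $14.05 = $16,333.00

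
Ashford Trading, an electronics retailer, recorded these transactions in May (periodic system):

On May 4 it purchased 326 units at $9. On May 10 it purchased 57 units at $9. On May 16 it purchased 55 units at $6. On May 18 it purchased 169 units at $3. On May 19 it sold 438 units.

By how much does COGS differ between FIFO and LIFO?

$1,014

FIFO COGS: 326 @ $9 + 57 @ $9 + 55 @ $6 = $3,777
LIFO COGS: 169 @ $3 + 55 @ $6 + 57 @ $9 + 157 @ $9 = $2,763
Difference = |$3,777 − $2,763| = $1,014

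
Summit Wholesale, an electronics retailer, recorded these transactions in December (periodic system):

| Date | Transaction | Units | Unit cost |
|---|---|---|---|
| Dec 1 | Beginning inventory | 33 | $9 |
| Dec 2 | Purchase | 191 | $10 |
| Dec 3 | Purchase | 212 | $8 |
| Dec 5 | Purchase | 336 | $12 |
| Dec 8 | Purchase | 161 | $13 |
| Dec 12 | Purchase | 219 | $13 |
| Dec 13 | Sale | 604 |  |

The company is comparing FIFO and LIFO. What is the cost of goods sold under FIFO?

COGS = $5,919

FIFO COGS: 33 @ $9 + 191 @ $10 + 212 @ $8 + 168 @ $12 = $5,919
LIFO COGS: 219 @ $13 + 161 @ $13 + 224 @ $12 = $7,628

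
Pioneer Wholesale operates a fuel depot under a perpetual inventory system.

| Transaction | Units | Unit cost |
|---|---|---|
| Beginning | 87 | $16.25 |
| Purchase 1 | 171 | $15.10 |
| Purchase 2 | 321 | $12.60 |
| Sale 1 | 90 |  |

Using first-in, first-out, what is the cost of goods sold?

Sale 1 (90) [FIFO — oldest first]: 87 @ $16.25 + 3 @ $15.10 = $1,459.05
Ending inventory: 168 @ $15.10 + 321 @ $12.60 = $6,581.40
Check: goods available $8,040.45 = COGS $1,459.05 + ending $6,581.40

COGS = $1,459.05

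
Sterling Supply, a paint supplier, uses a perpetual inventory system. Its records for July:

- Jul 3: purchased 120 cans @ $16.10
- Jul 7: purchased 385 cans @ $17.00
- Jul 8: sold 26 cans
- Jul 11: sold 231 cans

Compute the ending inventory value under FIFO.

Ending inventory = $4,216.00

Jul 8, 26 sold [FIFO — oldest first]: 26 @ $16.10 = $418.60
Jul 11, 231 sold [FIFO — oldest first]: 94 @ $16.10 + 137 @ $17.00 = $3,842.40
Total COGS = $418.60 + $3,842.40 = $4,261.00
Ending inventory: 248 @ $17.00 = $4,216.00
Check: goods available $8,477.00 = COGS $4,261.00 + ending $4,216.00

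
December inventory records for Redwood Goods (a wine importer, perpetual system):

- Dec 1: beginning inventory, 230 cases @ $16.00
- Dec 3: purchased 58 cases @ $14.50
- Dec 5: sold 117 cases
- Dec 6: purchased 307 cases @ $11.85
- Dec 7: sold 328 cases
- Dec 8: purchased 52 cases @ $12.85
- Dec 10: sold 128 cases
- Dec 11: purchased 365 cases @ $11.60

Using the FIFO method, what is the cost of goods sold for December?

Dec 5, 117 sold [FIFO — oldest first]: 117 @ $16.00 = $1,872.00
Dec 7, 328 sold [FIFO — oldest first]: 113 @ $16.00 + 58 @ $14.50 + 157 @ $11.85 = $4,509.45
Dec 10, 128 sold [FIFO — oldest first]: 128 @ $11.85 = $1,516.80
Total COGS = $1,872.00 + $4,509.45 + $1,516.80 = $7,898.25
Ending inventory: 22 @ $11.85 + 52 @ $12.85 + 365 @ $11.60 = $5,162.90

COGS = $7,898.25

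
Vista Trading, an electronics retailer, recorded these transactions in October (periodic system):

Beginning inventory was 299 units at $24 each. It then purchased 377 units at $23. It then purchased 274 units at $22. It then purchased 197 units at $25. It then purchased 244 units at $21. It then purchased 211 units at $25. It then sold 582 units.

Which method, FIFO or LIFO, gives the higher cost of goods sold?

FIFO

FIFO COGS: 299 @ $24 + 283 @ $23 = $13,685
LIFO COGS: 211 @ $25 + 244 @ $21 + 127 @ $25 = $13,574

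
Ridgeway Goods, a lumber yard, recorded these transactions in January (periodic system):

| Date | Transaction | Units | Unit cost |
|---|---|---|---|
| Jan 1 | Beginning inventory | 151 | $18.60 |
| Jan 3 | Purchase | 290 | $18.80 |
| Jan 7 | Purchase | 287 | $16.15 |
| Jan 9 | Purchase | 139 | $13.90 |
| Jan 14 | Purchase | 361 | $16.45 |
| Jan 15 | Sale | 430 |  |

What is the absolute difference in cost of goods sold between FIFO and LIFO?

$1,156.25

FIFO COGS: 151 @ $18.60 + 279 @ $18.80 = $8,053.80
LIFO COGS: 361 @ $16.45 + 69 @ $13.90 = $6,897.55
Difference = |$8,053.80 − $6,897.55| = $1,156.25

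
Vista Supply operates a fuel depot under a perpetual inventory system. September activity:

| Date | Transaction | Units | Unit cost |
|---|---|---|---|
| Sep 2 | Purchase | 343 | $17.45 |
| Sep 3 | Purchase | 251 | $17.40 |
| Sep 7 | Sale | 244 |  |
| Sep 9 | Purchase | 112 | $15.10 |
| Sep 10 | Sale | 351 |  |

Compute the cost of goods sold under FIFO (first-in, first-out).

Sep 7, 244 sold [FIFO — oldest first]: 244 @ $17.45 = $4,257.80
Sep 10, 351 sold [FIFO — oldest first]: 99 @ $17.45 + 251 @ $17.40 + 1 @ $15.10 = $6,110.05
Total COGS = $4,257.80 + $6,110.05 = $10,367.85
Ending inventory: 111 @ $15.10 = $1,676.10

COGS = $10,367.85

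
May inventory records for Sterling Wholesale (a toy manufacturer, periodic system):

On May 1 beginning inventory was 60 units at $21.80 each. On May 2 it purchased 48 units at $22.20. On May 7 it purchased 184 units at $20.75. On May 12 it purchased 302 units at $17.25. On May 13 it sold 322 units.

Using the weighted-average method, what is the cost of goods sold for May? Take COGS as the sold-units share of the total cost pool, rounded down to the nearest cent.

May 13, sell 322: 322/594 × $11,401.10 → $6,180.39
Ending inventory (cost pool remaining) = $5,220.71

COGS = $6,180.39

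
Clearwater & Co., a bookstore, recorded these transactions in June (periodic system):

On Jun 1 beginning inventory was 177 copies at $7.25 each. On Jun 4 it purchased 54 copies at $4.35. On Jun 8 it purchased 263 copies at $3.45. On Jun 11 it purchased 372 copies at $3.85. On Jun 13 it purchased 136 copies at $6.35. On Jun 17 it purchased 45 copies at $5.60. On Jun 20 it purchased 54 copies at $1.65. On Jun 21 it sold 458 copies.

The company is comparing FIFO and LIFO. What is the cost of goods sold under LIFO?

COGS = $2,063.25

FIFO COGS: 177 @ $7.25 + 54 @ $4.35 + 227 @ $3.45 = $2,301.30
LIFO COGS: 54 @ $1.65 + 45 @ $5.60 + 136 @ $6.35 + 223 @ $3.85 = $2,063.25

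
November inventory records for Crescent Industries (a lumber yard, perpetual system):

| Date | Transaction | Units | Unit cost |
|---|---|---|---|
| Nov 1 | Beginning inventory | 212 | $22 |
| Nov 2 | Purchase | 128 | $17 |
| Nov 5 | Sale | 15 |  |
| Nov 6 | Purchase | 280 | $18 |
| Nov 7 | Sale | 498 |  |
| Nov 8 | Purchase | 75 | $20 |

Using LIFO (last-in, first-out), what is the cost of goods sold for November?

COGS = $9,526

Nov 5, 15 sold [LIFO — newest first]: 15 @ $17 = $255
Nov 7, 498 sold [LIFO — newest first]: 280 @ $18 + 113 @ $17 + 105 @ $22 = $9,271
Total COGS = $255 + $9,271 = $9,526
Ending inventory: 107 @ $22 + 75 @ $20 = $3,854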